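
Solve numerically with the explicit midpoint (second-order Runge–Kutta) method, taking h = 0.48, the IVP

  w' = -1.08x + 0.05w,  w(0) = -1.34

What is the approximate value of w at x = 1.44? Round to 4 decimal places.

Midpoint: k1 = f(x_n, w_n); k2 = f(x_n + h/2, w_n + (h/2)·k1); w_{n+1} = w_n + h·k2.
x=0.000000, w=-1.340000:
  k1 = f(0.000000, -1.340000) = -0.067000
  k2 = f(0.240000, -1.356080) = -0.327004
  w ← -1.340000 + 0.48·(-0.327004) = -1.496962
x=0.480000, w=-1.496962:
  k1 = f(0.480000, -1.496962) = -0.593248
  k2 = f(0.720000, -1.639341) = -0.859567
  w ← -1.496962 + 0.48·(-0.859567) = -1.909554
x=0.960000, w=-1.909554:
  k1 = f(0.960000, -1.909554) = -1.132278
  k2 = f(1.200000, -2.181301) = -1.405065
  w ← -1.909554 + 0.48·(-1.405065) = -2.583985
w(1.44) ≈ -2.5840

-2.5840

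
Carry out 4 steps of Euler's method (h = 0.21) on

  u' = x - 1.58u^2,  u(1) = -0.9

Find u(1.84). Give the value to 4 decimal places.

Euler: u_{n+1} = u_n + h·f(x_n, u_n).
x=1.000000, u=-0.900000: f=-0.279800 → u ← -0.900000 + 0.21·(-0.279800) = -0.958758
x=1.210000, u=-0.958758: f=-0.242363 → u ← -0.958758 + 0.21·(-0.242363) = -1.009654
x=1.420000, u=-1.009654: f=-0.190654 → u ← -1.009654 + 0.21·(-0.190654) = -1.049692
x=1.630000, u=-1.049692: f=-0.110927 → u ← -1.049692 + 0.21·(-0.110927) = -1.072986
u(1.84) ≈ -1.0730

-1.0730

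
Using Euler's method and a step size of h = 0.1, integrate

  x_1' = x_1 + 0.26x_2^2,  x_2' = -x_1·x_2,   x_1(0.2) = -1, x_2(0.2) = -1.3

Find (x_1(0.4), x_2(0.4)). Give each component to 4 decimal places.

-1.1085, -1.5810

Euler on (x_1,x_2): x_1_{n+1} = x_1_n + h·x_1', x_2_{n+1} = x_2_n + h·x_2'.
0.200000: (-1.000000, -1.300000); f=(-0.560600, -1.300000) → (-1.056060, -1.430000)
0.300000: (-1.056060, -1.430000); f=(-0.524386, -1.510166) → (-1.108499, -1.581017)
(x_1(0.4), x_2(0.4)) ≈ (-1.1085, -1.5810)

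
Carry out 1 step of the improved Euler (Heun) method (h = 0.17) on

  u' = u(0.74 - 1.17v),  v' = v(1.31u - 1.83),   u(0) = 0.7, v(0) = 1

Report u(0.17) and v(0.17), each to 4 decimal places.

Heun on (u,v): k1 = f(t_n, state_n); k2 = f(t_n + h, state_n + h·k1); state_{n+1} = state_n + (h/2)·(k1 + k2).
0.000000: (0.700000, 1.000000)
  k1 = (-0.301000, -0.913000)
  predictor → (0.648830, 0.844790)
  k2 = (-0.161172, -0.827922)
  → (0.660715, 0.852022)
(u(0.17), v(0.17)) ≈ (0.6607, 0.8520)

0.6607, 0.8520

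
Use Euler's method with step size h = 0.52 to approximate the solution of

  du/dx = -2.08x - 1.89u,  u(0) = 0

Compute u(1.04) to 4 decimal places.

Euler: u_{n+1} = u_n + h·f(x_n, u_n).
x=0.000000, u=0.000000: f=0.000000 → u ← 0.000000 + 0.52·0.000000 = 0.000000
x=0.520000, u=0.000000: f=-1.081600 → u ← 0.000000 + 0.52·(-1.081600) = -0.562432
u(1.04) ≈ -0.5624

-0.5624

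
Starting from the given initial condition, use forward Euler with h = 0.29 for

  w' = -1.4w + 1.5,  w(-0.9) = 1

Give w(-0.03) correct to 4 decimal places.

1.0565

Euler: w_{n+1} = w_n + h·f(s_n, w_n).
s=-0.900000, w=1.000000: f=0.100000 → w ← 1.000000 + 0.29·0.100000 = 1.029000
s=-0.610000, w=1.029000: f=0.059400 → w ← 1.029000 + 0.29·0.059400 = 1.046226
s=-0.320000, w=1.046226: f=0.035284 → w ← 1.046226 + 0.29·0.035284 = 1.056458
w(-0.03) ≈ 1.0565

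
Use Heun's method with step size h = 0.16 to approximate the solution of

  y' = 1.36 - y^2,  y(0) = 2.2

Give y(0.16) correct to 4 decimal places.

1.8144

Heun: k1 = f(x_n, y_n); k2 = f(x_n + h, y_n + h·k1); y_{n+1} = y_n + (h/2)·(k1 + k2).
x=0.000000, y=2.200000:
  k1 = f(0.000000, 2.200000) = -3.480000
  k2 = f(0.160000, 1.643200) = -1.340106
  y ← 2.200000 + (0.16/2)·(-3.480000 + (-1.340106)) = 1.814392
y(0.16) ≈ 1.8144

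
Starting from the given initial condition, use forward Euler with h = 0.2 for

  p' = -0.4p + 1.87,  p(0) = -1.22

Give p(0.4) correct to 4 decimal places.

-0.3145

Euler: p_{n+1} = p_n + h·f(x_n, p_n).
x=0.000000, p=-1.220000: f=2.358000 → p ← -1.220000 + 0.2·2.358000 = -0.748400
x=0.200000, p=-0.748400: f=2.169360 → p ← -0.748400 + 0.2·2.169360 = -0.314528
p(0.4) ≈ -0.3145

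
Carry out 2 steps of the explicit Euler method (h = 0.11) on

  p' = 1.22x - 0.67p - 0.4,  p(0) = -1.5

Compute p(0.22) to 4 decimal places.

-1.3570

Euler: p_{n+1} = p_n + h·f(x_n, p_n).
x=0.000000, p=-1.500000: f=0.605000 → p ← -1.500000 + 0.11·0.605000 = -1.433450
x=0.110000, p=-1.433450: f=0.694612 → p ← -1.433450 + 0.11·0.694612 = -1.357043
p(0.22) ≈ -1.3570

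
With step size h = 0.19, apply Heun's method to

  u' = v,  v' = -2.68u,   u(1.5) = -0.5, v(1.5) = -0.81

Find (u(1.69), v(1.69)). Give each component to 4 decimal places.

-0.6297, -0.5162

Heun on (u,v): k1 = f(t_n, state_n); k2 = f(t_n + h, state_n + h·k1); state_{n+1} = state_n + (h/2)·(k1 + k2).
1.500000: (-0.500000, -0.810000)
  k1 = (-0.810000, 1.340000)
  predictor → (-0.653900, -0.555400)
  k2 = (-0.555400, 1.752452)
  → (-0.629713, -0.516217)
(u(1.69), v(1.69)) ≈ (-0.6297, -0.5162)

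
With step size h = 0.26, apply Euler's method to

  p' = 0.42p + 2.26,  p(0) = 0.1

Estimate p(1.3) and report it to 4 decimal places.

Euler: p_{n+1} = p_n + h·f(t_n, p_n).
t=0.000000, p=0.100000: f=2.302000 → p ← 0.100000 + 0.26·2.302000 = 0.698520
t=0.260000, p=0.698520: f=2.553378 → p ← 0.698520 + 0.26·2.553378 = 1.362398
t=0.520000, p=1.362398: f=2.832207 → p ← 1.362398 + 0.26·2.832207 = 2.098772
t=0.780000, p=2.098772: f=3.141484 → p ← 2.098772 + 0.26·3.141484 = 2.915558
t=1.040000, p=2.915558: f=3.484534 → p ← 2.915558 + 0.26·3.484534 = 3.821537
p(1.3) ≈ 3.8215

3.8215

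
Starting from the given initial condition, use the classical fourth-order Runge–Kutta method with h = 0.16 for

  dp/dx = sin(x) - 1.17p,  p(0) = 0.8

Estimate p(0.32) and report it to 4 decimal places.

RK4: k1 = f(x_n, p_n); k2 = f(x_n + h/2, p_n + (h/2)·k1); k3 = f(x_n + h/2, p_n + (h/2)·k2); k4 = f(x_n + h, p_n + h·k3); p_{n+1} = p_n + (h/6)·(k1 + 2k2 + 2k3 + k4).
x=0.000000, p=0.800000:
  k1 = f(0.000000, 0.800000) = -0.936000
  k2 = f(0.080000, 0.725120) = -0.768476
  k3 = f(0.080000, 0.738522) = -0.784156
  k4 = f(0.160000, 0.674535) = -0.629888
  p ← 0.800000 + (0.16/6)·(k1 + 2k2 + 2k3 + k4) = 0.675436
x=0.160000, p=0.675436:
  k1 = f(0.160000, 0.675436) = -0.630942
  k2 = f(0.240000, 0.624961) = -0.493501
  k3 = f(0.240000, 0.635956) = -0.506366
  k4 = f(0.320000, 0.594417) = -0.380902
  p ← 0.675436 + (0.16/6)·(k1 + 2k2 + 2k3 + k4) = 0.595127
p(0.32) ≈ 0.5951

0.5951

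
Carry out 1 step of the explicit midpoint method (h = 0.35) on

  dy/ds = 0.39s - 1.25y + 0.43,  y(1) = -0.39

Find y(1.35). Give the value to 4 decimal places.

Midpoint: k1 = f(s_n, y_n); k2 = f(s_n + h/2, y_n + (h/2)·k1); y_{n+1} = y_n + h·k2.
s=1.000000, y=-0.390000:
  k1 = f(1.000000, -0.390000) = 1.307500
  k2 = f(1.175000, -0.161188) = 1.089734
  y ← -0.390000 + 0.35·1.089734 = -0.008593
y(1.35) ≈ -0.0086

-0.0086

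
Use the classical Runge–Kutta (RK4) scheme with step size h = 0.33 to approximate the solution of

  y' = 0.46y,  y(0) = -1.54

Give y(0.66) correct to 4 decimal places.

RK4: k1 = f(x_n, y_n); k2 = f(x_n + h/2, y_n + (h/2)·k1); k3 = f(x_n + h/2, y_n + (h/2)·k2); k4 = f(x_n + h, y_n + h·k3); y_{n+1} = y_n + (h/6)·(k1 + 2k2 + 2k3 + k4).
x=0.000000, y=-1.540000:
  k1 = f(0.000000, -1.540000) = -0.708400
  k2 = f(0.165000, -1.656886) = -0.762168
  k3 = f(0.165000, -1.665758) = -0.766249
  k4 = f(0.330000, -1.792862) = -0.824717
  y ← -1.540000 + (0.33/6)·(k1 + 2k2 + 2k3 + k4) = -1.792447
x=0.330000, y=-1.792447:
  k1 = f(0.330000, -1.792447) = -0.824526
  k2 = f(0.495000, -1.928494) = -0.887107
  k3 = f(0.495000, -1.938820) = -0.891857
  k4 = f(0.660000, -2.086760) = -0.959910
  y ← -1.792447 + (0.33/6)·(k1 + 2k2 + 2k3 + k4) = -2.086277
y(0.66) ≈ -2.0863

-2.0863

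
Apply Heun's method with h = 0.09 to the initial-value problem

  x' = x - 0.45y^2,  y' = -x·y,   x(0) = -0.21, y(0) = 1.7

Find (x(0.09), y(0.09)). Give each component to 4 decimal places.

Heun on (x,y): k1 = f(t_n, state_n); k2 = f(t_n + h, state_n + h·k1); state_{n+1} = state_n + (h/2)·(k1 + k2).
0.000000: (-0.210000, 1.700000)
  k1 = (-1.510500, 0.357000)
  predictor → (-0.345945, 1.732130)
  k2 = (-1.696068, 0.599222)
  → (-0.354296, 1.743030)
(x(0.09), y(0.09)) ≈ (-0.3543, 1.7430)

-0.3543, 1.7430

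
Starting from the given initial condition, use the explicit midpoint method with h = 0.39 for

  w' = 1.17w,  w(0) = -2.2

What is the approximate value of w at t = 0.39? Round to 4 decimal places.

-3.4329

Midpoint: k1 = f(t_n, w_n); k2 = f(t_n + h/2, w_n + (h/2)·k1); w_{n+1} = w_n + h·k2.
t=0.000000, w=-2.200000:
  k1 = f(0.000000, -2.200000) = -2.574000
  k2 = f(0.195000, -2.701930) = -3.161258
  w ← -2.200000 + 0.39·(-3.161258) = -3.432891
w(0.39) ≈ -3.4329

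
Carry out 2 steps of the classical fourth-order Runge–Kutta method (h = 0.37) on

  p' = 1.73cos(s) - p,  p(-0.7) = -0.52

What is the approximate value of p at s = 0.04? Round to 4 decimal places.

RK4: k1 = f(s_n, p_n); k2 = f(s_n + h/2, p_n + (h/2)·k1); k3 = f(s_n + h/2, p_n + (h/2)·k2); k4 = f(s_n + h, p_n + h·k3); p_{n+1} = p_n + (h/6)·(k1 + 2k2 + 2k3 + k4).
s=-0.700000, p=-0.520000:
  k1 = f(-0.700000, -0.520000) = 1.843177
  k2 = f(-0.515000, -0.179012) = 1.684619
  k3 = f(-0.515000, -0.208346) = 1.713952
  k4 = f(-0.330000, 0.114162) = 1.522491
  p ← -0.520000 + (0.37/6)·(k1 + 2k2 + 2k3 + k4) = 0.106707
s=-0.330000, p=0.106707:
  k1 = f(-0.330000, 0.106707) = 1.529947
  k2 = f(-0.145000, 0.389747) = 1.322099
  k3 = f(-0.145000, 0.351295) = 1.360550
  k4 = f(0.040000, 0.610110) = 1.118506
  p ← 0.106707 + (0.37/6)·(k1 + 2k2 + 2k3 + k4) = 0.600888
p(0.04) ≈ 0.6009

0.6009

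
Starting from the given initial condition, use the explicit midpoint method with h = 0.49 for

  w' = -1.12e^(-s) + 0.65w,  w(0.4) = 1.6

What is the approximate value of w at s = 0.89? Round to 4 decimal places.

1.8442

Midpoint: k1 = f(s_n, w_n); k2 = f(s_n + h/2, w_n + (h/2)·k1); w_{n+1} = w_n + h·k2.
s=0.400000, w=1.600000:
  k1 = f(0.400000, 1.600000) = 0.289242
  k2 = f(0.645000, 1.670864) = 0.498440
  w ← 1.600000 + 0.49·0.498440 = 1.844235
w(0.89) ≈ 1.8442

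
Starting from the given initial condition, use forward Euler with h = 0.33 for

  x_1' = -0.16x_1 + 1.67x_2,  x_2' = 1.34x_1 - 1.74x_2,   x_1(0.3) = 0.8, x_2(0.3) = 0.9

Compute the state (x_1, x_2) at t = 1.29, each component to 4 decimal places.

1.9880, 1.0744

Euler on (x_1,x_2): x_1_{n+1} = x_1_n + h·x_1', x_2_{n+1} = x_2_n + h·x_2'.
0.300000: (0.800000, 0.900000); f=(1.375000, -0.494000) → (1.253750, 0.736980)
0.630000: (1.253750, 0.736980); f=(1.030157, 0.397680) → (1.593702, 0.868214)
0.960000: (1.593702, 0.868214); f=(1.194926, 0.624867) → (1.988027, 1.074421)
(x_1(1.29), x_2(1.29)) ≈ (1.9880, 1.0744)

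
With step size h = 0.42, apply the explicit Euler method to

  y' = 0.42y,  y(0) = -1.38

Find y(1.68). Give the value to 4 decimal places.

-2.6430

Euler: y_{n+1} = y_n + h·f(s_n, y_n).
s=0.000000, y=-1.380000: f=-0.579600 → y ← -1.380000 + 0.42·(-0.579600) = -1.623432
s=0.420000, y=-1.623432: f=-0.681841 → y ← -1.623432 + 0.42·(-0.681841) = -1.909805
s=0.840000, y=-1.909805: f=-0.802118 → y ← -1.909805 + 0.42·(-0.802118) = -2.246695
s=1.260000, y=-2.246695: f=-0.943612 → y ← -2.246695 + 0.42·(-0.943612) = -2.643012
y(1.68) ≈ -2.6430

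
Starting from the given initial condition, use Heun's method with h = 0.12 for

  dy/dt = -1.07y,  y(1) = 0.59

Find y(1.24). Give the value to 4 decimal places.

0.4567

Heun: k1 = f(t_n, y_n); k2 = f(t_n + h, y_n + h·k1); y_{n+1} = y_n + (h/2)·(k1 + k2).
t=1.000000, y=0.590000:
  k1 = f(1.000000, 0.590000) = -0.631300
  k2 = f(1.120000, 0.514244) = -0.550241
  y ← 0.590000 + (0.12/2)·(-0.631300 + (-0.550241)) = 0.519108
t=1.120000, y=0.519108:
  k1 = f(1.120000, 0.519108) = -0.555445
  k2 = f(1.240000, 0.452454) = -0.484126
  y ← 0.519108 + (0.12/2)·(-0.555445 + (-0.484126)) = 0.456733
y(1.24) ≈ 0.4567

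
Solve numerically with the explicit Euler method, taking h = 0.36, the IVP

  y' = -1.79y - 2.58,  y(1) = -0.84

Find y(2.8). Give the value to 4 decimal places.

-1.4379

Euler: y_{n+1} = y_n + h·f(t_n, y_n).
t=1.000000, y=-0.840000: f=-1.076400 → y ← -0.840000 + 0.36·(-1.076400) = -1.227504
t=1.360000, y=-1.227504: f=-0.382768 → y ← -1.227504 + 0.36·(-0.382768) = -1.365300
t=1.720000, y=-1.365300: f=-0.136112 → y ← -1.365300 + 0.36·(-0.136112) = -1.414301
t=2.080000, y=-1.414301: f=-0.048402 → y ← -1.414301 + 0.36·(-0.048402) = -1.431725
t=2.440000, y=-1.431725: f=-0.017212 → y ← -1.431725 + 0.36·(-0.017212) = -1.437922
y(2.8) ≈ -1.4379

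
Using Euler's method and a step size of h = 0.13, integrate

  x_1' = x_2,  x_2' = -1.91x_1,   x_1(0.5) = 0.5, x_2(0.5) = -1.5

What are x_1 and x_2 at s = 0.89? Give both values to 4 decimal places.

-0.1271, -1.7232

Euler on (x_1,x_2): x_1_{n+1} = x_1_n + h·x_1', x_2_{n+1} = x_2_n + h·x_2'.
0.500000: (0.500000, -1.500000); f=(-1.500000, -0.955000) → (0.305000, -1.624150)
0.630000: (0.305000, -1.624150); f=(-1.624150, -0.582550) → (0.093860, -1.699882)
0.760000: (0.093860, -1.699882); f=(-1.699882, -0.179274) → (-0.127124, -1.723187)
(x_1(0.89), x_2(0.89)) ≈ (-0.1271, -1.7232)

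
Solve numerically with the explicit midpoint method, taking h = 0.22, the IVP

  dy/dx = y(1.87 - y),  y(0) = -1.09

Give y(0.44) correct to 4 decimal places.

-5.5159

Midpoint: k1 = f(x_n, y_n); k2 = f(x_n + h/2, y_n + (h/2)·k1); y_{n+1} = y_n + h·k2.
x=0.000000, y=-1.090000:
  k1 = f(0.000000, -1.090000) = -3.226400
  k2 = f(0.110000, -1.444904) = -4.789718
  y ← -1.090000 + 0.22·(-4.789718) = -2.143738
x=0.220000, y=-2.143738:
  k1 = f(0.220000, -2.143738) = -8.604402
  k2 = f(0.330000, -3.090222) = -15.328189
  y ← -2.143738 + 0.22·(-15.328189) = -5.515940
y(0.44) ≈ -5.5159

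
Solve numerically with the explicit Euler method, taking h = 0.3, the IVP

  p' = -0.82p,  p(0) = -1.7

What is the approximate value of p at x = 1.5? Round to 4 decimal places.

Euler: p_{n+1} = p_n + h·f(x_n, p_n).
x=0.000000, p=-1.700000: f=1.394000 → p ← -1.700000 + 0.3·1.394000 = -1.281800
x=0.300000, p=-1.281800: f=1.051076 → p ← -1.281800 + 0.3·1.051076 = -0.966477
x=0.600000, p=-0.966477: f=0.792511 → p ← -0.966477 + 0.3·0.792511 = -0.728724
x=0.900000, p=-0.728724: f=0.597554 → p ← -0.728724 + 0.3·0.597554 = -0.549458
x=1.200000, p=-0.549458: f=0.450555 → p ← -0.549458 + 0.3·0.450555 = -0.414291
p(1.5) ≈ -0.4143

-0.4143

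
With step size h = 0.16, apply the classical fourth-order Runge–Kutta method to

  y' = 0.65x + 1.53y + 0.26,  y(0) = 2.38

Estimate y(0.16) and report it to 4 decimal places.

RK4: k1 = f(x_n, y_n); k2 = f(x_n + h/2, y_n + (h/2)·k1); k3 = f(x_n + h/2, y_n + (h/2)·k2); k4 = f(x_n + h, y_n + h·k3); y_{n+1} = y_n + (h/6)·(k1 + 2k2 + 2k3 + k4).
x=0.000000, y=2.380000:
  k1 = f(0.000000, 2.380000) = 3.901400
  k2 = f(0.080000, 2.692112) = 4.430931
  k3 = f(0.080000, 2.734475) = 4.495746
  k4 = f(0.160000, 3.099319) = 5.105959
  y ← 2.380000 + (0.16/6)·(k1 + 2k2 + 2k3 + k4) = 3.096286
y(0.16) ≈ 3.0963

3.0963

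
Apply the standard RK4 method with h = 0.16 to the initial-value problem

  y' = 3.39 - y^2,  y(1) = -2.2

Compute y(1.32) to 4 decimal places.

RK4: k1 = f(x_n, y_n); k2 = f(x_n + h/2, y_n + (h/2)·k1); k3 = f(x_n + h/2, y_n + (h/2)·k2); k4 = f(x_n + h, y_n + h·k3); y_{n+1} = y_n + (h/6)·(k1 + 2k2 + 2k3 + k4).
x=1.000000, y=-2.200000:
  k1 = f(1.000000, -2.200000) = -1.450000
  k2 = f(1.080000, -2.316000) = -1.973856
  k3 = f(1.080000, -2.357908) = -2.169732
  k4 = f(1.160000, -2.547157) = -3.098010
  y ← -2.200000 + (0.16/6)·(k1 + 2k2 + 2k3 + k4) = -2.542272
x=1.160000, y=-2.542272:
  k1 = f(1.160000, -2.542272) = -3.073145
  k2 = f(1.240000, -2.788123) = -4.383631
  k3 = f(1.240000, -2.892962) = -4.979230
  k4 = f(1.320000, -3.338948) = -7.758577
  y ← -2.542272 + (0.16/6)·(k1 + 2k2 + 2k3 + k4) = -3.330470
y(1.32) ≈ -3.3305

-3.3305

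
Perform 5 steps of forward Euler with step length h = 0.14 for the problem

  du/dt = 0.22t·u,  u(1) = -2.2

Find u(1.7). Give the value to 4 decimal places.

-2.6690

Euler: u_{n+1} = u_n + h·f(t_n, u_n).
t=1.000000, u=-2.200000: f=-0.484000 → u ← -2.200000 + 0.14·(-0.484000) = -2.267760
t=1.140000, u=-2.267760: f=-0.568754 → u ← -2.267760 + 0.14·(-0.568754) = -2.347386
t=1.280000, u=-2.347386: f=-0.661024 → u ← -2.347386 + 0.14·(-0.661024) = -2.439929
t=1.420000, u=-2.439929: f=-0.762234 → u ← -2.439929 + 0.14·(-0.762234) = -2.546642
t=1.560000, u=-2.546642: f=-0.874007 → u ← -2.546642 + 0.14·(-0.874007) = -2.669003
u(1.7) ≈ -2.6690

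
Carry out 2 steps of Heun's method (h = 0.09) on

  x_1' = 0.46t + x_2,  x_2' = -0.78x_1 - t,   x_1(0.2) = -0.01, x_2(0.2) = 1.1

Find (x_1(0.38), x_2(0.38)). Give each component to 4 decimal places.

0.2075, 1.0340

Heun on (x_1,x_2): k1 = f(t_n, state_n); k2 = f(t_n + h, state_n + h·k1); state_{n+1} = state_n + (h/2)·(k1 + k2).
0.200000: (-0.010000, 1.100000)
  k1 = (1.192000, -0.192200)
  predictor → (0.097280, 1.082702)
  k2 = (1.216102, -0.365878)
  → (0.098365, 1.074886)
0.290000: (0.098365, 1.074886)
  k1 = (1.208286, -0.366724)
  predictor → (0.207110, 1.041881)
  k2 = (1.216681, -0.541546)
  → (0.207488, 1.034014)
(x_1(0.38), x_2(0.38)) ≈ (0.2075, 1.0340)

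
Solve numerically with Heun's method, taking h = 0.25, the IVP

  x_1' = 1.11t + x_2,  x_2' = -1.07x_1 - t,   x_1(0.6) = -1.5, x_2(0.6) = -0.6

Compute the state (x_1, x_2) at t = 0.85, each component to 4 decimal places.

-1.4174, -0.3822

Heun on (x_1,x_2): k1 = f(t_n, state_n); k2 = f(t_n + h, state_n + h·k1); state_{n+1} = state_n + (h/2)·(k1 + k2).
0.600000: (-1.500000, -0.600000)
  k1 = (0.066000, 1.005000)
  predictor → (-1.483500, -0.348750)
  k2 = (0.594750, 0.737345)
  → (-1.417406, -0.382207)
(x_1(0.85), x_2(0.85)) ≈ (-1.4174, -0.3822)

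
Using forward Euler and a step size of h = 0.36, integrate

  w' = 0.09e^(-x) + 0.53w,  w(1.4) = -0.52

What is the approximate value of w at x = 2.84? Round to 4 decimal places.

-1.0168

Euler: w_{n+1} = w_n + h·f(x_n, w_n).
x=1.400000, w=-0.520000: f=-0.253406 → w ← -0.520000 + 0.36·(-0.253406) = -0.611226
x=1.760000, w=-0.611226: f=-0.308466 → w ← -0.611226 + 0.36·(-0.308466) = -0.722274
x=2.120000, w=-0.722274: f=-0.372002 → w ← -0.722274 + 0.36·(-0.372002) = -0.856195
x=2.480000, w=-0.856195: f=-0.446246 → w ← -0.856195 + 0.36·(-0.446246) = -1.016844
w(2.84) ≈ -1.0168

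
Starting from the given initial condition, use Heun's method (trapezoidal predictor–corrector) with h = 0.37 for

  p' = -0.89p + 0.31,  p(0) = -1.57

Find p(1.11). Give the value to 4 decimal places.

Heun: k1 = f(x_n, p_n); k2 = f(x_n + h, p_n + h·k1); p_{n+1} = p_n + (h/2)·(k1 + k2).
x=0.000000, p=-1.570000:
  k1 = f(0.000000, -1.570000) = 1.707300
  k2 = f(0.370000, -0.938299) = 1.145086
  p ← -1.570000 + (0.37/2)·(1.707300 + 1.145086) = -1.042309
x=0.370000, p=-1.042309:
  k1 = f(0.370000, -1.042309) = 1.237655
  k2 = f(0.740000, -0.584376) = 0.830095
  p ← -1.042309 + (0.37/2)·(1.237655 + 0.830095) = -0.659775
x=0.740000, p=-0.659775:
  k1 = f(0.740000, -0.659775) = 0.897200
  k2 = f(1.110000, -0.327811) = 0.601752
  p ← -0.659775 + (0.37/2)·(0.897200 + 0.601752) = -0.382469
p(1.11) ≈ -0.3825

-0.3825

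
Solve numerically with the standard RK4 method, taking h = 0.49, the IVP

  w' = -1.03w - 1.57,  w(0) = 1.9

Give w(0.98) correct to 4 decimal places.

-0.2753

RK4: k1 = f(s_n, w_n); k2 = f(s_n + h/2, w_n + (h/2)·k1); k3 = f(s_n + h/2, w_n + (h/2)·k2); k4 = f(s_n + h, w_n + h·k3); w_{n+1} = w_n + (h/6)·(k1 + 2k2 + 2k3 + k4).
s=0.000000, w=1.900000:
  k1 = f(0.000000, 1.900000) = -3.527000
  k2 = f(0.245000, 1.035885) = -2.636962
  k3 = f(0.245000, 1.253944) = -2.861563
  k4 = f(0.490000, 0.497834) = -2.082769
  w ← 1.900000 + (0.49/6)·(k1 + 2k2 + 2k3 + k4) = 0.543777
s=0.490000, w=0.543777:
  k1 = f(0.490000, 0.543777) = -2.130090
  k2 = f(0.735000, 0.021905) = -1.592562
  k3 = f(0.735000, 0.153599) = -1.728207
  k4 = f(0.980000, -0.303045) = -1.257864
  w ← 0.543777 + (0.49/6)·(k1 + 2k2 + 2k3 + k4) = -0.275299
w(0.98) ≈ -0.2753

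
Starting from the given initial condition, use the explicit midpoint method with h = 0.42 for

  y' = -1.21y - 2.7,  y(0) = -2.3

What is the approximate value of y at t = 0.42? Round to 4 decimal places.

Midpoint: k1 = f(t_n, y_n); k2 = f(t_n + h/2, y_n + (h/2)·k1); y_{n+1} = y_n + h·k2.
t=0.000000, y=-2.300000:
  k1 = f(0.000000, -2.300000) = 0.083000
  k2 = f(0.210000, -2.282570) = 0.061910
  y ← -2.300000 + 0.42·0.061910 = -2.273998
y(0.42) ≈ -2.2740

-2.2740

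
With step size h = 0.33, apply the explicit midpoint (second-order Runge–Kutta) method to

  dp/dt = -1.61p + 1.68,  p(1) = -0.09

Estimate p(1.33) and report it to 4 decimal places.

Midpoint: k1 = f(t_n, p_n); k2 = f(t_n + h/2, p_n + (h/2)·k1); p_{n+1} = p_n + h·k2.
t=1.000000, p=-0.090000:
  k1 = f(1.000000, -0.090000) = 1.824900
  k2 = f(1.165000, 0.211109) = 1.340115
  p ← -0.090000 + 0.33·1.340115 = 0.352238
p(1.33) ≈ 0.3522

0.3522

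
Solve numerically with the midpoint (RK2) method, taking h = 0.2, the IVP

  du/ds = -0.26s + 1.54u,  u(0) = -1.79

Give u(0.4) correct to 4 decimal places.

-3.3128

Midpoint: k1 = f(s_n, u_n); k2 = f(s_n + h/2, u_n + (h/2)·k1); u_{n+1} = u_n + h·k2.
s=0.000000, u=-1.790000:
  k1 = f(0.000000, -1.790000) = -2.756600
  k2 = f(0.100000, -2.065660) = -3.207116
  u ← -1.790000 + 0.2·(-3.207116) = -2.431423
s=0.200000, u=-2.431423:
  k1 = f(0.200000, -2.431423) = -3.796392
  k2 = f(0.300000, -2.811062) = -4.407036
  u ← -2.431423 + 0.2·(-4.407036) = -3.312831
u(0.4) ≈ -3.3128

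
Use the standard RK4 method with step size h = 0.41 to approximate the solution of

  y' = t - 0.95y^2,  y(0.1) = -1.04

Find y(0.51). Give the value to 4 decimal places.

RK4: k1 = f(t_n, y_n); k2 = f(t_n + h/2, y_n + (h/2)·k1); k3 = f(t_n + h/2, y_n + (h/2)·k2); k4 = f(t_n + h, y_n + h·k3); y_{n+1} = y_n + (h/6)·(k1 + 2k2 + 2k3 + k4).
t=0.100000, y=-1.040000:
  k1 = f(0.100000, -1.040000) = -0.927520
  k2 = f(0.305000, -1.230142) = -1.132586
  k3 = f(0.305000, -1.272180) = -1.232520
  k4 = f(0.510000, -1.545333) = -1.758652
  y ← -1.040000 + (0.41/6)·(k1 + 2k2 + 2k3 + k4) = -1.546786
y(0.51) ≈ -1.5468

-1.5468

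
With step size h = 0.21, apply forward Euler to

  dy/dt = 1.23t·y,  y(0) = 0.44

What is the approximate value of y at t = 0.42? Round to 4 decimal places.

Euler: y_{n+1} = y_n + h·f(t_n, y_n).
t=0.000000, y=0.440000: f=0.000000 → y ← 0.440000 + 0.21·0.000000 = 0.440000
t=0.210000, y=0.440000: f=0.113652 → y ← 0.440000 + 0.21·0.113652 = 0.463867
y(0.42) ≈ 0.4639

0.4639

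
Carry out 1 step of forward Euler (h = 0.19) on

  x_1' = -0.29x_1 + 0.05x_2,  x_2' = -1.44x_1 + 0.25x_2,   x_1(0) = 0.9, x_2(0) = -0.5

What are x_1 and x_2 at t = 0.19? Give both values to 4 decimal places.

0.8457, -0.7700

Euler on (x_1,x_2): x_1_{n+1} = x_1_n + h·x_1', x_2_{n+1} = x_2_n + h·x_2'.
0.000000: (0.900000, -0.500000); f=(-0.286000, -1.421000) → (0.845660, -0.769990)
(x_1(0.19), x_2(0.19)) ≈ (0.8457, -0.7700)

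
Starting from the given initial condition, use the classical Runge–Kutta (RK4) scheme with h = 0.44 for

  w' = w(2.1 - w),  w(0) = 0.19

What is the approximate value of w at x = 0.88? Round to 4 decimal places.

RK4: k1 = f(x_n, w_n); k2 = f(x_n + h/2, w_n + (h/2)·k1); k3 = f(x_n + h/2, w_n + (h/2)·k2); k4 = f(x_n + h, w_n + h·k3); w_{n+1} = w_n + (h/6)·(k1 + 2k2 + 2k3 + k4).
x=0.000000, w=0.190000:
  k1 = f(0.000000, 0.190000) = 0.362900
  k2 = f(0.220000, 0.269838) = 0.493847
  k3 = f(0.220000, 0.298646) = 0.537968
  k4 = f(0.440000, 0.426706) = 0.714004
  w ← 0.190000 + (0.44/6)·(k1 + 2k2 + 2k3 + k4) = 0.420306
x=0.440000, w=0.420306:
  k1 = f(0.440000, 0.420306) = 0.705985
  k2 = f(0.660000, 0.575623) = 0.877466
  k3 = f(0.660000, 0.613348) = 0.911835
  k4 = f(0.880000, 0.821513) = 1.050294
  w ← 0.420306 + (0.44/6)·(k1 + 2k2 + 2k3 + k4) = 0.811531
w(0.88) ≈ 0.8115

0.8115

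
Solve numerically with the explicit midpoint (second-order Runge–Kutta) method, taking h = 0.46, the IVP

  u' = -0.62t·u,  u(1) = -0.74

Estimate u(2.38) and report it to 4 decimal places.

Midpoint: k1 = f(t_n, u_n); k2 = f(t_n + h/2, u_n + (h/2)·k1); u_{n+1} = u_n + h·k2.
t=1.000000, u=-0.740000:
  k1 = f(1.000000, -0.740000) = 0.458800
  k2 = f(1.230000, -0.634476) = 0.483851
  u ← -0.740000 + 0.46·0.483851 = -0.517428
t=1.460000, u=-0.517428:
  k1 = f(1.460000, -0.517428) = 0.468376
  k2 = f(1.690000, -0.409702) = 0.429286
  u ← -0.517428 + 0.46·0.429286 = -0.319957
t=1.920000, u=-0.319957:
  k1 = f(1.920000, -0.319957) = 0.380877
  k2 = f(2.150000, -0.232355) = 0.309730
  u ← -0.319957 + 0.46·0.309730 = -0.177481
u(2.38) ≈ -0.1775

-0.1775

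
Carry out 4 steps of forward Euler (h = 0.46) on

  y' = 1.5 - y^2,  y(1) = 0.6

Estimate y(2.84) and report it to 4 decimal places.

Euler: y_{n+1} = y_n + h·f(x_n, y_n).
x=1.000000, y=0.600000: f=1.140000 → y ← 0.600000 + 0.46·1.140000 = 1.124400
x=1.460000, y=1.124400: f=0.235725 → y ← 1.124400 + 0.46·0.235725 = 1.232833
x=1.920000, y=1.232833: f=-0.019878 → y ← 1.232833 + 0.46·(-0.019878) = 1.223689
x=2.380000, y=1.223689: f=0.002584 → y ← 1.223689 + 0.46·0.002584 = 1.224878
y(2.84) ≈ 1.2249

1.2249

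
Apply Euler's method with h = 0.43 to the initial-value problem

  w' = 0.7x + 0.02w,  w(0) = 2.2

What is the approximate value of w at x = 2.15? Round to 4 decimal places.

Euler: w_{n+1} = w_n + h·f(x_n, w_n).
x=0.000000, w=2.200000: f=0.044000 → w ← 2.200000 + 0.43·0.044000 = 2.218920
x=0.430000, w=2.218920: f=0.345378 → w ← 2.218920 + 0.43·0.345378 = 2.367433
x=0.860000, w=2.367433: f=0.649349 → w ← 2.367433 + 0.43·0.649349 = 2.646653
x=1.290000, w=2.646653: f=0.955933 → w ← 2.646653 + 0.43·0.955933 = 3.057704
x=1.720000, w=3.057704: f=1.265154 → w ← 3.057704 + 0.43·1.265154 = 3.601720
w(2.15) ≈ 3.6017

3.6017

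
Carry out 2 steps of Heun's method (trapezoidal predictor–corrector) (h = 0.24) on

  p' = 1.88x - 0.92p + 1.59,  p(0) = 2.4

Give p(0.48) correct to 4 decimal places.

2.3560

Heun: k1 = f(x_n, p_n); k2 = f(x_n + h, p_n + h·k1); p_{n+1} = p_n + (h/2)·(k1 + k2).
x=0.000000, p=2.400000:
  k1 = f(0.000000, 2.400000) = -0.618000
  k2 = f(0.240000, 2.251680) = -0.030346
  p ← 2.400000 + (0.24/2)·(-0.618000 + (-0.030346)) = 2.322199
x=0.240000, p=2.322199:
  k1 = f(0.240000, 2.322199) = -0.095223
  k2 = f(0.480000, 2.299345) = 0.377003
  p ← 2.322199 + (0.24/2)·(-0.095223 + 0.377003) = 2.356012
p(0.48) ≈ 2.3560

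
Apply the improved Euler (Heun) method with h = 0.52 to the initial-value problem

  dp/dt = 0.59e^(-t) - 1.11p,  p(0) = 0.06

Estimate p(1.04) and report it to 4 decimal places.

0.2056

Heun: k1 = f(t_n, p_n); k2 = f(t_n + h, p_n + h·k1); p_{n+1} = p_n + (h/2)·(k1 + k2).
t=0.000000, p=0.060000:
  k1 = f(0.000000, 0.060000) = 0.523400
  k2 = f(0.520000, 0.332168) = -0.017939
  p ← 0.060000 + (0.52/2)·(0.523400 + (-0.017939)) = 0.191420
t=0.520000, p=0.191420:
  k1 = f(0.520000, 0.191420) = 0.138291
  k2 = f(1.040000, 0.263331) = -0.083759
  p ← 0.191420 + (0.52/2)·(0.138291 + (-0.083759)) = 0.205598
p(1.04) ≈ 0.2056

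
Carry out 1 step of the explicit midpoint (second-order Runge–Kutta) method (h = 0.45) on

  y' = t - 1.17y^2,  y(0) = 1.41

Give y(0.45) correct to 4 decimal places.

1.0974

Midpoint: k1 = f(t_n, y_n); k2 = f(t_n + h/2, y_n + (h/2)·k1); y_{n+1} = y_n + h·k2.
t=0.000000, y=1.410000:
  k1 = f(0.000000, 1.410000) = -2.326077
  k2 = f(0.225000, 0.886633) = -0.694757
  y ← 1.410000 + 0.45·(-0.694757) = 1.097359
y(0.45) ≈ 1.0974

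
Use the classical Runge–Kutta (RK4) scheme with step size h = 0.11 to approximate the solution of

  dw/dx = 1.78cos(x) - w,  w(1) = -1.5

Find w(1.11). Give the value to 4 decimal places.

-1.2525

RK4: k1 = f(x_n, w_n); k2 = f(x_n + h/2, w_n + (h/2)·k1); k3 = f(x_n + h/2, w_n + (h/2)·k2); k4 = f(x_n + h, w_n + h·k3); w_{n+1} = w_n + (h/6)·(k1 + 2k2 + 2k3 + k4).
x=1.000000, w=-1.500000:
  k1 = f(1.000000, -1.500000) = 2.461738
  k2 = f(1.055000, -1.364604) = 2.242550
  k3 = f(1.055000, -1.376660) = 2.254605
  k4 = f(1.110000, -1.251993) = 2.043491
  w ← -1.500000 + (0.11/6)·(k1 + 2k2 + 2k3 + k4) = -1.252508
w(1.11) ≈ -1.2525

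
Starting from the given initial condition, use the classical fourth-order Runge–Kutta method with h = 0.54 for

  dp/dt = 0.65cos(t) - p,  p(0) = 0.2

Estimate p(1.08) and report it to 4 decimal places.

0.3970

RK4: k1 = f(t_n, p_n); k2 = f(t_n + h/2, p_n + (h/2)·k1); k3 = f(t_n + h/2, p_n + (h/2)·k2); k4 = f(t_n + h, p_n + h·k3); p_{n+1} = p_n + (h/6)·(k1 + 2k2 + 2k3 + k4).
t=0.000000, p=0.200000:
  k1 = f(0.000000, 0.200000) = 0.450000
  k2 = f(0.270000, 0.321500) = 0.304951
  k3 = f(0.270000, 0.282337) = 0.344114
  k4 = f(0.540000, 0.385822) = 0.171689
  p ← 0.200000 + (0.54/6)·(k1 + 2k2 + 2k3 + k4) = 0.372784
t=0.540000, p=0.372784:
  k1 = f(0.540000, 0.372784) = 0.184727
  k2 = f(0.810000, 0.422660) = 0.025514
  k3 = f(0.810000, 0.379673) = 0.068501
  k4 = f(1.080000, 0.409775) = -0.103411
  p ← 0.372784 + (0.54/6)·(k1 + 2k2 + 2k3 + k4) = 0.397025
p(1.08) ≈ 0.3970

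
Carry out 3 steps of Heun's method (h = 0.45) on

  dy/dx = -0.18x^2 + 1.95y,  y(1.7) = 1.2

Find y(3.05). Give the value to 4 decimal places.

9.5092

Heun: k1 = f(x_n, y_n); k2 = f(x_n + h, y_n + h·k1); y_{n+1} = y_n + (h/2)·(k1 + k2).
x=1.700000, y=1.200000:
  k1 = f(1.700000, 1.200000) = 1.819800
  k2 = f(2.150000, 2.018910) = 3.104825
  y ← 1.200000 + (0.45/2)·(1.819800 + 3.104825) = 2.308041
x=2.150000, y=2.308041:
  k1 = f(2.150000, 2.308041) = 3.668629
  k2 = f(2.600000, 3.958924) = 6.503101
  y ← 2.308041 + (0.45/2)·(3.668629 + 6.503101) = 4.596680
x=2.600000, y=4.596680:
  k1 = f(2.600000, 4.596680) = 7.746726
  k2 = f(3.050000, 8.082706) = 14.086827
  y ← 4.596680 + (0.45/2)·(7.746726 + 14.086827) = 9.509229
y(3.05) ≈ 9.5092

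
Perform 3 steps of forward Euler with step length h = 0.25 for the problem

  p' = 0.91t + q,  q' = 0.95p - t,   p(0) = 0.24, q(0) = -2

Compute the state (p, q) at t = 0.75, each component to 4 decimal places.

Euler on (p,q): p_{n+1} = p_n + h·p', q_{n+1} = q_n + h·q'.
0.000000: (0.240000, -2.000000); f=(-2.000000, 0.228000) → (-0.260000, -1.943000)
0.250000: (-0.260000, -1.943000); f=(-1.715500, -0.497000) → (-0.688875, -2.067250)
0.500000: (-0.688875, -2.067250); f=(-1.612250, -1.154431) → (-1.091938, -2.355858)
(p(0.75), q(0.75)) ≈ (-1.0919, -2.3559)

-1.0919, -2.3559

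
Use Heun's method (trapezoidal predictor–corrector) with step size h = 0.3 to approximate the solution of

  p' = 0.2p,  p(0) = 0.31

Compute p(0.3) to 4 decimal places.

0.3292

Heun: k1 = f(x_n, p_n); k2 = f(x_n + h, p_n + h·k1); p_{n+1} = p_n + (h/2)·(k1 + k2).
x=0.000000, p=0.310000:
  k1 = f(0.000000, 0.310000) = 0.062000
  k2 = f(0.300000, 0.328600) = 0.065720
  p ← 0.310000 + (0.3/2)·(0.062000 + 0.065720) = 0.329158
p(0.3) ≈ 0.3292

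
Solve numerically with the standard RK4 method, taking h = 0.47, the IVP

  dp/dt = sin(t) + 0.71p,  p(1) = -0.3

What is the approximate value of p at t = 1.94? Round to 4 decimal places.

RK4: k1 = f(t_n, p_n); k2 = f(t_n + h/2, p_n + (h/2)·k1); k3 = f(t_n + h/2, p_n + (h/2)·k2); k4 = f(t_n + h, p_n + h·k3); p_{n+1} = p_n + (h/6)·(k1 + 2k2 + 2k3 + k4).
t=1.000000, p=-0.300000:
  k1 = f(1.000000, -0.300000) = 0.628471
  k2 = f(1.235000, -0.152309) = 0.836009
  k3 = f(1.235000, -0.103538) = 0.870636
  k4 = f(1.470000, 0.109199) = 1.072456
  p ← -0.300000 + (0.47/6)·(k1 + 2k2 + 2k3 + k4) = 0.100614
t=1.470000, p=0.100614:
  k1 = f(1.470000, 0.100614) = 1.066360
  k2 = f(1.705000, 0.351208) = 1.240366
  k3 = f(1.705000, 0.392100) = 1.269399
  k4 = f(1.940000, 0.697231) = 1.427649
  p ← 0.100614 + (0.47/6)·(k1 + 2k2 + 2k3 + k4) = 0.689174
p(1.94) ≈ 0.6892

0.6892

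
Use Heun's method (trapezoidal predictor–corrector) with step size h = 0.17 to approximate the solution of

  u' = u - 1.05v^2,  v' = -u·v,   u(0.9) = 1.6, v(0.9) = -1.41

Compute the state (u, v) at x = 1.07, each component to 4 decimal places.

1.5935, -1.0859

Heun on (u,v): k1 = f(x_n, state_n); k2 = f(x_n + h, state_n + h·k1); state_{n+1} = state_n + (h/2)·(k1 + k2).
0.900000: (1.600000, -1.410000)
  k1 = (-0.487505, 2.256000)
  predictor → (1.517124, -1.026480)
  k2 = (0.410780, 1.557298)
  → (1.593478, -1.085870)
(u(1.07), v(1.07)) ≈ (1.5935, -1.0859)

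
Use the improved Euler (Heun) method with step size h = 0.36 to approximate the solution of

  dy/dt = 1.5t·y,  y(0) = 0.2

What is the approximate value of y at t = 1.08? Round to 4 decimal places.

Heun: k1 = f(t_n, y_n); k2 = f(t_n + h, y_n + h·k1); y_{n+1} = y_n + (h/2)·(k1 + k2).
t=0.000000, y=0.200000:
  k1 = f(0.000000, 0.200000) = 0.000000
  k2 = f(0.360000, 0.200000) = 0.108000
  y ← 0.200000 + (0.36/2)·(0.000000 + 0.108000) = 0.219440
t=0.360000, y=0.219440:
  k1 = f(0.360000, 0.219440) = 0.118498
  k2 = f(0.720000, 0.262099) = 0.283067
  y ← 0.219440 + (0.36/2)·(0.118498 + 0.283067) = 0.291722
t=0.720000, y=0.291722:
  k1 = f(0.720000, 0.291722) = 0.315059
  k2 = f(1.080000, 0.405143) = 0.656332
  y ← 0.291722 + (0.36/2)·(0.315059 + 0.656332) = 0.466572
y(1.08) ≈ 0.4666

0.4666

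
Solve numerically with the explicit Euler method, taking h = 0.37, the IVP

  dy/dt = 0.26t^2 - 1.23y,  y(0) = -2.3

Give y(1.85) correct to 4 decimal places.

0.1826

Euler: y_{n+1} = y_n + h·f(t_n, y_n).
t=0.000000, y=-2.300000: f=2.829000 → y ← -2.300000 + 0.37·2.829000 = -1.253270
t=0.370000, y=-1.253270: f=1.577116 → y ← -1.253270 + 0.37·1.577116 = -0.669737
t=0.740000, y=-0.669737: f=0.966153 → y ← -0.669737 + 0.37·0.966153 = -0.312261
t=1.110000, y=-0.312261: f=0.704427 → y ← -0.312261 + 0.37·0.704427 = -0.051623
t=1.480000, y=-0.051623: f=0.633000 → y ← -0.051623 + 0.37·0.633000 = 0.182587
y(1.85) ≈ 0.1826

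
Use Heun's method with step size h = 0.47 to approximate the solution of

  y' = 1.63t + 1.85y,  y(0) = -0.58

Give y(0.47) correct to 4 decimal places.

Heun: k1 = f(t_n, y_n); k2 = f(t_n + h, y_n + h·k1); y_{n+1} = y_n + (h/2)·(k1 + k2).
t=0.000000, y=-0.580000:
  k1 = f(0.000000, -0.580000) = -1.073000
  k2 = f(0.470000, -1.084310) = -1.239874
  y ← -0.580000 + (0.47/2)·(-1.073000 + (-1.239874)) = -1.123525
y(0.47) ≈ -1.1235

-1.1235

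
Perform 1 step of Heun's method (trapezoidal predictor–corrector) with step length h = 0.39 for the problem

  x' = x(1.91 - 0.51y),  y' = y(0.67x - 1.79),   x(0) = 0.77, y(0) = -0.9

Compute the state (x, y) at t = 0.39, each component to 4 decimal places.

Heun on (x,y): k1 = f(t_n, state_n); k2 = f(t_n + h, state_n + h·k1); state_{n+1} = state_n + (h/2)·(k1 + k2).
0.000000: (0.770000, -0.900000)
  k1 = (1.824130, 1.146690)
  predictor → (1.481411, -0.452791)
  k2 = (3.171587, 0.361080)
  → (1.744165, -0.605985)
(x(0.39), y(0.39)) ≈ (1.7442, -0.6060)

1.7442, -0.6060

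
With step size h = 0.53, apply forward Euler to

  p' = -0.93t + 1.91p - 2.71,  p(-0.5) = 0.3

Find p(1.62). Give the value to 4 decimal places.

-16.0716

Euler: p_{n+1} = p_n + h·f(t_n, p_n).
t=-0.500000, p=0.300000: f=-1.672000 → p ← 0.300000 + 0.53·(-1.672000) = -0.586160
t=0.030000, p=-0.586160: f=-3.857466 → p ← -0.586160 + 0.53·(-3.857466) = -2.630617
t=0.560000, p=-2.630617: f=-8.255278 → p ← -2.630617 + 0.53·(-8.255278) = -7.005914
t=1.090000, p=-7.005914: f=-17.104996 → p ← -7.005914 + 0.53·(-17.104996) = -16.071562
p(1.62) ≈ -16.0716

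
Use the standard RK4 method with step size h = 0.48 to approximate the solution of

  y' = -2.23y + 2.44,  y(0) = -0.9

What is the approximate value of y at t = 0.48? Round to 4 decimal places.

RK4: k1 = f(t_n, y_n); k2 = f(t_n + h/2, y_n + (h/2)·k1); k3 = f(t_n + h/2, y_n + (h/2)·k2); k4 = f(t_n + h, y_n + h·k3); y_{n+1} = y_n + (h/6)·(k1 + 2k2 + 2k3 + k4).
t=0.000000, y=-0.900000:
  k1 = f(0.000000, -0.900000) = 4.447000
  k2 = f(0.240000, 0.167280) = 2.066966
  k3 = f(0.240000, -0.403928) = 3.340760
  k4 = f(0.480000, 0.703565) = 0.871050
  y ← -0.900000 + (0.48/6)·(k1 + 2k2 + 2k3 + k4) = 0.390680
y(0.48) ≈ 0.3907

0.3907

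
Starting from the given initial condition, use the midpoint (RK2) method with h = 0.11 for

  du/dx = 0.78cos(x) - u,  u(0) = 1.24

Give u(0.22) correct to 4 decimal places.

1.1481

Midpoint: k1 = f(x_n, u_n); k2 = f(x_n + h/2, u_n + (h/2)·k1); u_{n+1} = u_n + h·k2.
x=0.000000, u=1.240000:
  k1 = f(0.000000, 1.240000) = -0.460000
  k2 = f(0.055000, 1.214700) = -0.435879
  u ← 1.240000 + 0.11·(-0.435879) = 1.192053
x=0.110000, u=1.192053:
  k1 = f(0.110000, 1.192053) = -0.416768
  k2 = f(0.165000, 1.169131) = -0.399725
  u ← 1.192053 + 0.11·(-0.399725) = 1.148084
u(0.22) ≈ 1.1481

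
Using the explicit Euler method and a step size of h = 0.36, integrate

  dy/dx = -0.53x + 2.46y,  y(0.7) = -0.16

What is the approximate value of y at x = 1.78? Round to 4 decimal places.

Euler: y_{n+1} = y_n + h·f(x_n, y_n).
x=0.700000, y=-0.160000: f=-0.764600 → y ← -0.160000 + 0.36·(-0.764600) = -0.435256
x=1.060000, y=-0.435256: f=-1.632530 → y ← -0.435256 + 0.36·(-1.632530) = -1.022967
x=1.420000, y=-1.022967: f=-3.269098 → y ← -1.022967 + 0.36·(-3.269098) = -2.199842
y(1.78) ≈ -2.1998

-2.1998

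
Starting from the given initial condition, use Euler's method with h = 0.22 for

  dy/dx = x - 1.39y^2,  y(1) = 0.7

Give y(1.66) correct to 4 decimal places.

0.9493

Euler: y_{n+1} = y_n + h·f(x_n, y_n).
x=1.000000, y=0.700000: f=0.318900 → y ← 0.700000 + 0.22·0.318900 = 0.770158
x=1.220000, y=0.770158: f=0.395531 → y ← 0.770158 + 0.22·0.395531 = 0.857175
x=1.440000, y=0.857175: f=0.418699 → y ← 0.857175 + 0.22·0.418699 = 0.949289
y(1.66) ≈ 0.9493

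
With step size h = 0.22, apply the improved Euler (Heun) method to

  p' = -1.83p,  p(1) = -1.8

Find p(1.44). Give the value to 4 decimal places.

Heun: k1 = f(x_n, p_n); k2 = f(x_n + h, p_n + h·k1); p_{n+1} = p_n + (h/2)·(k1 + k2).
x=1.000000, p=-1.800000:
  k1 = f(1.000000, -1.800000) = 3.294000
  k2 = f(1.220000, -1.075320) = 1.967836
  p ← -1.800000 + (0.22/2)·(3.294000 + 1.967836) = -1.221198
x=1.220000, p=-1.221198:
  k1 = f(1.220000, -1.221198) = 2.234792
  k2 = f(1.440000, -0.729544) = 1.335065
  p ← -1.221198 + (0.22/2)·(2.234792 + 1.335065) = -0.828514
p(1.44) ≈ -0.8285

-0.8285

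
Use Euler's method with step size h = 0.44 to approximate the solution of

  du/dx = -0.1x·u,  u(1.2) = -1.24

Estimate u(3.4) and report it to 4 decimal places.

-0.7656

Euler: u_{n+1} = u_n + h·f(x_n, u_n).
x=1.200000, u=-1.240000: f=0.148800 → u ← -1.240000 + 0.44·0.148800 = -1.174528
x=1.640000, u=-1.174528: f=0.192623 → u ← -1.174528 + 0.44·0.192623 = -1.089774
x=2.080000, u=-1.089774: f=0.226673 → u ← -1.089774 + 0.44·0.226673 = -0.990038
x=2.520000, u=-0.990038: f=0.249490 → u ← -0.990038 + 0.44·0.249490 = -0.880263
x=2.960000, u=-0.880263: f=0.260558 → u ← -0.880263 + 0.44·0.260558 = -0.765617
u(3.4) ≈ -0.7656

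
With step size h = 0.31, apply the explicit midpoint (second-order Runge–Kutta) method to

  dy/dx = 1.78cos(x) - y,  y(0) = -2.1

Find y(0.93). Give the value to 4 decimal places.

Midpoint: k1 = f(x_n, y_n); k2 = f(x_n + h/2, y_n + (h/2)·k1); y_{n+1} = y_n + h·k2.
x=0.000000, y=-2.100000:
  k1 = f(0.000000, -2.100000) = 3.880000
  k2 = f(0.155000, -1.498600) = 3.257261
  y ← -2.100000 + 0.31·3.257261 = -1.090249
x=0.310000, y=-1.090249:
  k1 = f(0.310000, -1.090249) = 2.785403
  k2 = f(0.465000, -0.658512) = 2.249514
  y ← -1.090249 + 0.31·2.249514 = -0.392900
x=0.620000, y=-0.392900:
  k1 = f(0.620000, -0.392900) = 1.841604
  k2 = f(0.775000, -0.107451) = 1.379121
  y ← -0.392900 + 0.31·1.379121 = 0.034628
y(0.93) ≈ 0.0346

0.0346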